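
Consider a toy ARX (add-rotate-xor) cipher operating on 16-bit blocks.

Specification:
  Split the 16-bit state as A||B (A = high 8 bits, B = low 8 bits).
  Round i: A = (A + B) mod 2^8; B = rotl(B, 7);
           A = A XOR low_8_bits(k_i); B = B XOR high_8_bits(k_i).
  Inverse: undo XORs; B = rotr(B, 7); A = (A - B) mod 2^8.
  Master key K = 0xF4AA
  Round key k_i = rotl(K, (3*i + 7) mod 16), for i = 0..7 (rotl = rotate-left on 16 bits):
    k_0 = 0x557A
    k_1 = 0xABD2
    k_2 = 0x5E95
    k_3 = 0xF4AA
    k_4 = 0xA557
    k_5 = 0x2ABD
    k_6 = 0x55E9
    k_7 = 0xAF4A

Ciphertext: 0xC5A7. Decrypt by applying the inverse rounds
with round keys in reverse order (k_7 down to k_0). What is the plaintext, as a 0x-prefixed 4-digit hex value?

0xAF25

s_0 = ciphertext = 0xC5A7
s_1 = InvRound(s_0, k_7) = 0x7F10
s_2 = InvRound(s_1, k_6) = 0x0C8A
s_3 = InvRound(s_2, k_5) = 0x7041
s_4 = InvRound(s_3, k_4) = 0x5EC9
s_5 = InvRound(s_4, k_3) = 0x7A7A
s_6 = InvRound(s_5, k_2) = 0xA748
s_7 = InvRound(s_6, k_1) = 0xAEC7
s_8 = InvRound(s_7, k_0) = 0xAF25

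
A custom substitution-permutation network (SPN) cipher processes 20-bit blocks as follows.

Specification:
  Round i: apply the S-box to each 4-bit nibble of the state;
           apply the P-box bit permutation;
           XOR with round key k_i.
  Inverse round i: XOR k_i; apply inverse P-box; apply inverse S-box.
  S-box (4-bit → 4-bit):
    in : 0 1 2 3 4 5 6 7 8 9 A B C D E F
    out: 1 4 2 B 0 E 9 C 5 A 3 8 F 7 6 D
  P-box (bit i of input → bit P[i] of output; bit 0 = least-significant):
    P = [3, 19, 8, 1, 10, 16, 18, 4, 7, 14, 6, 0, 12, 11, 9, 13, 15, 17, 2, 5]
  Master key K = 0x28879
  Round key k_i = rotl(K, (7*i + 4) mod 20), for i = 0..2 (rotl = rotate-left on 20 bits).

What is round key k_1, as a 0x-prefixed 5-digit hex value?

0x3C944

K = 0x28879
k_0 = rotl(K, (7*0+4) mod 20) = rotl(K, 4) = 0x88792
k_1 = rotl(K, (7*1+4) mod 20) = rotl(K, 11) = 0x3C944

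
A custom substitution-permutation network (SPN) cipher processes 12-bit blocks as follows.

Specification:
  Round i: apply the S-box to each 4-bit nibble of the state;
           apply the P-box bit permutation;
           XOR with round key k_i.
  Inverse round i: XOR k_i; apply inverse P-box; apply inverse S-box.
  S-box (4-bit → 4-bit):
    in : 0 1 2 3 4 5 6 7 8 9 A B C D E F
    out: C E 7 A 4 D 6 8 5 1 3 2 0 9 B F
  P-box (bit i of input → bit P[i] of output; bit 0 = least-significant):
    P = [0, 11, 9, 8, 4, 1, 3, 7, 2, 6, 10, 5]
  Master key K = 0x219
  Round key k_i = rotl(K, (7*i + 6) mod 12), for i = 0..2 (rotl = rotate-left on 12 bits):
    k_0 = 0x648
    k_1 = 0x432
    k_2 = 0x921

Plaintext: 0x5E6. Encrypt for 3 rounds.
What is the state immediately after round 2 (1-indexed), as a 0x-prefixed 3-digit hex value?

0x9AD

s_0 = plaintext = 0x5E6
s_1 = Round(s_0, k_0) = 0x8FE
s_2 = Round(s_1, k_1) = 0x9AD
s_3 = Round(s_2, k_2) = 0x836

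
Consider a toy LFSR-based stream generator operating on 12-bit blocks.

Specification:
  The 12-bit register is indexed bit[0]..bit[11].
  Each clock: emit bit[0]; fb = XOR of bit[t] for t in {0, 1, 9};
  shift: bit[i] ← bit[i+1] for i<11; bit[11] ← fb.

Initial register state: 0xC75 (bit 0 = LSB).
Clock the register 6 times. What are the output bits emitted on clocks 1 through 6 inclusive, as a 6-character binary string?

reg_0 = 0xC75
clock 1: out=1, reg = 0xE3A
clock 2: out=0, reg = 0x71D
clock 3: out=1, reg = 0x38E
clock 4: out=0, reg = 0x1C7
clock 5: out=1, reg = 0x0E3
clock 6: out=1, reg = 0x071

101011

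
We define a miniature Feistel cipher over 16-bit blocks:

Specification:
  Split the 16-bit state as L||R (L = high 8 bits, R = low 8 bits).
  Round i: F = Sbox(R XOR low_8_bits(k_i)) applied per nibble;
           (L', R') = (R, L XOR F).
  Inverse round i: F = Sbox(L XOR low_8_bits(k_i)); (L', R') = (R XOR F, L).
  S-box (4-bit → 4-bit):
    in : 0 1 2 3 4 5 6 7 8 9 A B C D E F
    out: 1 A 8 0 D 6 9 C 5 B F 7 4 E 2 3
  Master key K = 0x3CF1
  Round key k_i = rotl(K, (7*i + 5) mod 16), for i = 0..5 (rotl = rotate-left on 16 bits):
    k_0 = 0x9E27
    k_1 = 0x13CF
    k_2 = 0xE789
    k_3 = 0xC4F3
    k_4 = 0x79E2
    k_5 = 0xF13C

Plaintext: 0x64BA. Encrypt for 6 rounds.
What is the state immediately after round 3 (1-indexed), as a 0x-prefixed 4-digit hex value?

0x1C6C

s_0 = plaintext = 0x64BA
s_1 = Round(s_0, k_0) = 0xBADA
s_2 = Round(s_1, k_1) = 0xDA1C
s_3 = Round(s_2, k_2) = 0x1C6C
s_4 = Round(s_3, k_3) = 0x6CAF
s_5 = Round(s_4, k_4) = 0xAFB2
s_6 = Round(s_5, k_5) = 0xB2FD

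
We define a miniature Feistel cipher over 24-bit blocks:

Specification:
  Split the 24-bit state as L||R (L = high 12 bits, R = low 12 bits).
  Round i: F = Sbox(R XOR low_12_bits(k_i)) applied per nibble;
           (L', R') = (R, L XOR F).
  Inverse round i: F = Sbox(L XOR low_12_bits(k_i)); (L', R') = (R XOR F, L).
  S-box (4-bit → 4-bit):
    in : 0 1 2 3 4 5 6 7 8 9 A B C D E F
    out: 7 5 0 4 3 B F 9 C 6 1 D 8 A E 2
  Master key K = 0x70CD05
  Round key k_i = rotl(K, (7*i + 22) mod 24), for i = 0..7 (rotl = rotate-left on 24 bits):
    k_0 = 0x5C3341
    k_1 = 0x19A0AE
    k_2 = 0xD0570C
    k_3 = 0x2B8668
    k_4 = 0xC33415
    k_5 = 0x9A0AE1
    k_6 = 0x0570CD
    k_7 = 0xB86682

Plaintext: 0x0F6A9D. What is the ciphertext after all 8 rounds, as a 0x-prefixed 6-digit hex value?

0x6B91AE

s_0 = plaintext = 0x0F6A9D
s_1 = Round(s_0, k_0) = 0xA9D65E
s_2 = Round(s_1, k_1) = 0x65E5BA
s_3 = Round(s_2, k_2) = 0x5BA681
s_4 = Round(s_3, k_3) = 0x68125C
s_5 = Round(s_4, k_4) = 0x25C9B7
s_6 = Round(s_5, k_5) = 0x9B76E3
s_7 = Round(s_6, k_6) = 0x6E36B9
s_8 = Round(s_7, k_7) = 0x6B91AE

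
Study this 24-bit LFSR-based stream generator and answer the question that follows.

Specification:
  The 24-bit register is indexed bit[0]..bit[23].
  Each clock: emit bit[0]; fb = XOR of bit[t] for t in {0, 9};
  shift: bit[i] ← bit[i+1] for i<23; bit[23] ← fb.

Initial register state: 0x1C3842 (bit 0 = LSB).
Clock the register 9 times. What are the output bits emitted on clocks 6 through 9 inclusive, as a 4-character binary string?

0100

reg_0 = 0x1C3842
clock 1: out=0, reg = 0x0E1C21
clock 2: out=1, reg = 0x870E10
clock 3: out=0, reg = 0xC38708
clock 4: out=0, reg = 0xE1C384
clock 5: out=0, reg = 0xF0E1C2
clock 6: out=0, reg = 0x7870E1
clock 7: out=1, reg = 0xBC3870
clock 8: out=0, reg = 0x5E1C38
clock 9: out=0, reg = 0x2F0E1C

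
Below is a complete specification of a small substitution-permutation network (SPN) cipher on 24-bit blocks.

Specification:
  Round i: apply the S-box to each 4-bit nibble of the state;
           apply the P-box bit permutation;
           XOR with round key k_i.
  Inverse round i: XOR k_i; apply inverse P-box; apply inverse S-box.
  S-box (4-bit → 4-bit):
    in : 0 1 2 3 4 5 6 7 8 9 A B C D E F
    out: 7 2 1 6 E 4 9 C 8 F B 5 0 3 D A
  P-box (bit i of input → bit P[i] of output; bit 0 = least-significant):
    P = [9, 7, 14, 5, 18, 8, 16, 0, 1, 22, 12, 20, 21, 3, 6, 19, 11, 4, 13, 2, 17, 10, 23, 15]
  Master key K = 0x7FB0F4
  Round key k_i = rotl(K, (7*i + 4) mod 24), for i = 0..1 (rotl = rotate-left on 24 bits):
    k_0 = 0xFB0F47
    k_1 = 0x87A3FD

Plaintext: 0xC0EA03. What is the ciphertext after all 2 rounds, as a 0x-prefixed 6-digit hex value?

s_0 = plaintext = 0xC0EA03
s_1 = Round(s_0, k_0) = 0x866695
s_2 = Round(s_1, k_1) = 0xBA6AFA

0xBA6AFA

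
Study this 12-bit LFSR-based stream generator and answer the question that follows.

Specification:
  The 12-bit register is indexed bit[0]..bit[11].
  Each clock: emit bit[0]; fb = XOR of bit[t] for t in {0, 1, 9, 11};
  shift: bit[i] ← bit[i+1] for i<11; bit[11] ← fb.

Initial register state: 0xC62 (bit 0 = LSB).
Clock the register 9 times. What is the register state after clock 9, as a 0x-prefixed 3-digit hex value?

reg_0 = 0xC62
clock 1: out=0, reg = 0x631
clock 2: out=1, reg = 0x318
clock 3: out=0, reg = 0x98C
clock 4: out=0, reg = 0xCC6
clock 5: out=0, reg = 0x663
clock 6: out=1, reg = 0xB31
clock 7: out=1, reg = 0xD98
clock 8: out=0, reg = 0xECC
clock 9: out=0, reg = 0x766

0x766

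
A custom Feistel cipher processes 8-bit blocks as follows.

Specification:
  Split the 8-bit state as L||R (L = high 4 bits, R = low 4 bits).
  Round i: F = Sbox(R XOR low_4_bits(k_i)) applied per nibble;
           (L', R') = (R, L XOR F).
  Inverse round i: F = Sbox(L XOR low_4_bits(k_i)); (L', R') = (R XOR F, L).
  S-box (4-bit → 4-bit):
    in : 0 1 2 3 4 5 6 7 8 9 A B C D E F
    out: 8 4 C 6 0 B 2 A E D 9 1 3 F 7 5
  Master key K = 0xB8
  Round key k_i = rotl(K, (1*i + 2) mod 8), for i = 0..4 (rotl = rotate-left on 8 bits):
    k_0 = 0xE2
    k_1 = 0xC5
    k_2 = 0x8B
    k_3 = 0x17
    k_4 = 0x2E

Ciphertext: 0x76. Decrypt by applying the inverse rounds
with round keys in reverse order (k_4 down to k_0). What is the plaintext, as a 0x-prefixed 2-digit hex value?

s_0 = ciphertext = 0x76
s_1 = InvRound(s_0, k_4) = 0xB7
s_2 = InvRound(s_1, k_3) = 0x4B
s_3 = InvRound(s_2, k_2) = 0xE4
s_4 = InvRound(s_3, k_1) = 0x5E
s_5 = InvRound(s_4, k_0) = 0x45

0x45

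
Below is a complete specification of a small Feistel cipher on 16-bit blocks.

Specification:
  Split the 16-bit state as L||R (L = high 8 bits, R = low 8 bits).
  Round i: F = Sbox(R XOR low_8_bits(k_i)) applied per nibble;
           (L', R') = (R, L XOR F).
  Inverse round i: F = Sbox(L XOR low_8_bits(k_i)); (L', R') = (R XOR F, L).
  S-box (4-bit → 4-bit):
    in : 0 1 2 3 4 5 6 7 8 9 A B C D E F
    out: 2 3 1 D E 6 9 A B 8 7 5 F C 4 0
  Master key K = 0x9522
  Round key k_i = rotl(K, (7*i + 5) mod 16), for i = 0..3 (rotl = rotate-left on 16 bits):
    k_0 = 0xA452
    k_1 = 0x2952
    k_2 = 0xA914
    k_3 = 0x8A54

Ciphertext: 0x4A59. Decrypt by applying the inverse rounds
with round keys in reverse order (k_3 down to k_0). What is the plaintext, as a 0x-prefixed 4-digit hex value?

s_0 = ciphertext = 0x4A59
s_1 = InvRound(s_0, k_3) = 0x6D4A
s_2 = InvRound(s_1, k_2) = 0xE26D
s_3 = InvRound(s_2, k_1) = 0x3FE2
s_4 = InvRound(s_3, k_0) = 0x7E3F

0x7E3F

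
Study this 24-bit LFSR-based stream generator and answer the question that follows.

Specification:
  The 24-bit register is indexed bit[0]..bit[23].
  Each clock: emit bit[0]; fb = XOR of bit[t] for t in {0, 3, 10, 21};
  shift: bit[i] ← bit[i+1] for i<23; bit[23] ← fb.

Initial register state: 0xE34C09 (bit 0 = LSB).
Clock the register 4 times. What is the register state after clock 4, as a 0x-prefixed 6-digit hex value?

reg_0 = 0xE34C09
clock 1: out=1, reg = 0x71A604
clock 2: out=0, reg = 0x38D302
clock 3: out=0, reg = 0x9C6981
clock 4: out=1, reg = 0xCE34C0

0xCE34C0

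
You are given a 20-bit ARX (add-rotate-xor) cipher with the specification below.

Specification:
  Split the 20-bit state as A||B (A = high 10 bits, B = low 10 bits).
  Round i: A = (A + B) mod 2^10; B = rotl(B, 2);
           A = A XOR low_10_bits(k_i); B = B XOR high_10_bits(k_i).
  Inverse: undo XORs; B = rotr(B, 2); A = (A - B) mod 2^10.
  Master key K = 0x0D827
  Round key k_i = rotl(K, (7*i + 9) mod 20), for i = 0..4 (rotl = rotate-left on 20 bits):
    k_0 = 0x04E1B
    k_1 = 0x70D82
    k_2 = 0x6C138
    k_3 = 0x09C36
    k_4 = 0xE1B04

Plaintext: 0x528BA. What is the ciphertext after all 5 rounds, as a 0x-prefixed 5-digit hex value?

s_0 = plaintext = 0x528BA
s_1 = Round(s_0, k_0) = 0x07EFB
s_2 = Round(s_1, k_1) = 0xA622D
s_3 = Round(s_2, k_2) = 0x7F506
s_4 = Round(s_3, k_3) = 0xCD43E
s_5 = Round(s_4, k_4) = 0x1DF7E

0x1DF7E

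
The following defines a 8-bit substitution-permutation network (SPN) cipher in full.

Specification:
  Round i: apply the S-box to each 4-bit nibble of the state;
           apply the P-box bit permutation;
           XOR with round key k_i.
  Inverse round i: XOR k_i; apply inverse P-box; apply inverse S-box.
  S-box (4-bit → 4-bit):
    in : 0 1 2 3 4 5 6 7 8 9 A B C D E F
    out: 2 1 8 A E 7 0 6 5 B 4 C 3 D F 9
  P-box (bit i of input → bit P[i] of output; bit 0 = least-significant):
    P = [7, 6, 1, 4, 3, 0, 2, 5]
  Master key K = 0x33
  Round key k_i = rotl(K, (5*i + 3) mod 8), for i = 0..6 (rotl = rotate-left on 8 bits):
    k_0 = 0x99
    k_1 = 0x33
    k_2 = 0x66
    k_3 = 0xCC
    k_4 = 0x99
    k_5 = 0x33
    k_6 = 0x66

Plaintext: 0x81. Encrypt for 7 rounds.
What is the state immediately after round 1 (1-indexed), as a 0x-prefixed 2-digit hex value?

0x15

s_0 = plaintext = 0x81
s_1 = Round(s_0, k_0) = 0x15
s_2 = Round(s_1, k_1) = 0xF9
s_3 = Round(s_2, k_2) = 0x9E
s_4 = Round(s_3, k_3) = 0x37
s_5 = Round(s_4, k_4) = 0xFA
s_6 = Round(s_5, k_5) = 0x19
s_7 = Round(s_6, k_6) = 0xBE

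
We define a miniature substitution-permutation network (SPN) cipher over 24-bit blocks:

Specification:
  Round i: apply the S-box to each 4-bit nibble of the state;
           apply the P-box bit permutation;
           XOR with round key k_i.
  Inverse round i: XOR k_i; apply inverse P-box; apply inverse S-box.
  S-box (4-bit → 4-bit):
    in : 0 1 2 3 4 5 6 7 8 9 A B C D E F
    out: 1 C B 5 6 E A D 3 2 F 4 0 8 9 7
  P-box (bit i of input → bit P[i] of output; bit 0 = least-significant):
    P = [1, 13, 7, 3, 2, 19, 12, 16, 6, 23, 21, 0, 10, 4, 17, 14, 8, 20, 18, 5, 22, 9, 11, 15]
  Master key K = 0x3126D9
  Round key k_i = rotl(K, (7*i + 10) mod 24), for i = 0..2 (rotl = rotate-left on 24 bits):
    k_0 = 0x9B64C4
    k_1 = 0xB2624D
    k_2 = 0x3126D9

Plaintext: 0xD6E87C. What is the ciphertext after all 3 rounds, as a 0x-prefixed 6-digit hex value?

s_0 = plaintext = 0xD6E87C
s_1 = Round(s_0, k_0) = 0x0AB0A0
s_2 = Round(s_1, k_1) = 0xED732B
s_3 = Round(s_2, k_2) = 0x5AE23D

0x5AE23D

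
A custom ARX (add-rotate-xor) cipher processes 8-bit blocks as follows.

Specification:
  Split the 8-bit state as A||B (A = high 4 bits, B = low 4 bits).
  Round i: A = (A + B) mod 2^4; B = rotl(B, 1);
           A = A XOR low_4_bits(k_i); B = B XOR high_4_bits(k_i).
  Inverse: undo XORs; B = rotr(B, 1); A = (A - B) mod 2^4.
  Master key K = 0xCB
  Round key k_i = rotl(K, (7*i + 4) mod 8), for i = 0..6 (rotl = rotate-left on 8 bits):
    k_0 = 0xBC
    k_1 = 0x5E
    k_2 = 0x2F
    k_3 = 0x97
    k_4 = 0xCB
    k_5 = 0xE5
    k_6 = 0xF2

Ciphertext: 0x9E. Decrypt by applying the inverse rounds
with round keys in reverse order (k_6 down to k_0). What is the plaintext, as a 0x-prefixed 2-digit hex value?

s_0 = ciphertext = 0x9E
s_1 = InvRound(s_0, k_6) = 0x38
s_2 = InvRound(s_1, k_5) = 0x33
s_3 = InvRound(s_2, k_4) = 0x9F
s_4 = InvRound(s_3, k_3) = 0xB3
s_5 = InvRound(s_4, k_2) = 0xC8
s_6 = InvRound(s_5, k_1) = 0x4E
s_7 = InvRound(s_6, k_0) = 0xEA

0xEA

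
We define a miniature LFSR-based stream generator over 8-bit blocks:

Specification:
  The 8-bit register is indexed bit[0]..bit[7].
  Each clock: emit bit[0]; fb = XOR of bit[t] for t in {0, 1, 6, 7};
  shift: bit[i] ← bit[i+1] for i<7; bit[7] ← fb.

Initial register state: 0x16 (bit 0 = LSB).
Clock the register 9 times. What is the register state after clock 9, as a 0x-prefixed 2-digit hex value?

0xAF

reg_0 = 0x16
clock 1: out=0, reg = 0x8B
clock 2: out=1, reg = 0xC5
clock 3: out=1, reg = 0xE2
clock 4: out=0, reg = 0xF1
clock 5: out=1, reg = 0xF8
clock 6: out=0, reg = 0x7C
clock 7: out=0, reg = 0xBE
clock 8: out=0, reg = 0x5F
clock 9: out=1, reg = 0xAF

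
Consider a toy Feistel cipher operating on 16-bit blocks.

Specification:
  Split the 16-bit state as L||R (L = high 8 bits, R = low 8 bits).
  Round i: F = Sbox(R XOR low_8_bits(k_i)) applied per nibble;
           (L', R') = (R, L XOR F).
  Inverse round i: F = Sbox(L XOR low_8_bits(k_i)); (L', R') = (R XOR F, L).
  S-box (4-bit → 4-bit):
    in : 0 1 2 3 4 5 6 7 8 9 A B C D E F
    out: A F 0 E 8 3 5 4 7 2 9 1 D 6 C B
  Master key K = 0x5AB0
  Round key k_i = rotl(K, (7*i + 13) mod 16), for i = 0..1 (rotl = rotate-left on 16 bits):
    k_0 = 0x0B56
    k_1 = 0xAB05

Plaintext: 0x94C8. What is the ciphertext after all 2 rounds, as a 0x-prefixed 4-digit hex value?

s_0 = plaintext = 0x94C8
s_1 = Round(s_0, k_0) = 0xC8B8
s_2 = Round(s_1, k_1) = 0xB8DE

0xB8DE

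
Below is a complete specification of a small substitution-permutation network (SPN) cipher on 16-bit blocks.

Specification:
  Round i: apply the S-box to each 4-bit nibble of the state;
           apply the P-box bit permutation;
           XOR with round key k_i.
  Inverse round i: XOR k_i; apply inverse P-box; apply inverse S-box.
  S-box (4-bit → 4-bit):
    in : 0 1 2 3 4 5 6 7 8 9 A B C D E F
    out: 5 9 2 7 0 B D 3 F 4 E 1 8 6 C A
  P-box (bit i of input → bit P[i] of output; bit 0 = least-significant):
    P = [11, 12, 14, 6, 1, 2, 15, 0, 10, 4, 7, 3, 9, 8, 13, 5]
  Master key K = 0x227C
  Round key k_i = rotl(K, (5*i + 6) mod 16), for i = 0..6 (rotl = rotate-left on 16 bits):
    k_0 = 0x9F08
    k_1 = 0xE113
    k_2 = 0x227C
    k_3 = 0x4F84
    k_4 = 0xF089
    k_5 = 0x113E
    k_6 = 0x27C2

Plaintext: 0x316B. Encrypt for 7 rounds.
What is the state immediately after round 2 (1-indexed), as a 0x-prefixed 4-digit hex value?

0x1E91

s_0 = plaintext = 0x316B
s_1 = Round(s_0, k_0) = 0x3003
s_2 = Round(s_1, k_1) = 0x1E91
s_3 = Round(s_2, k_2) = 0xA894
s_4 = Round(s_3, k_3) = 0xEA3C
s_5 = Round(s_4, k_4) = 0x5077
s_6 = Round(s_5, k_5) = 0x0E98
s_7 = Round(s_6, k_6) = 0xDD0A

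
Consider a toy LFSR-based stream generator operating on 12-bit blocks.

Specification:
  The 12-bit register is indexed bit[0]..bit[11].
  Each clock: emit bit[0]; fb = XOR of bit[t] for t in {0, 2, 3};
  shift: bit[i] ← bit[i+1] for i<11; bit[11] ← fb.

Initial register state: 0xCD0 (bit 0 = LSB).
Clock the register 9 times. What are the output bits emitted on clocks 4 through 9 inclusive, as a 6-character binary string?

reg_0 = 0xCD0
clock 1: out=0, reg = 0x668
clock 2: out=0, reg = 0xB34
clock 3: out=0, reg = 0xD9A
clock 4: out=0, reg = 0xECD
clock 5: out=1, reg = 0xF66
clock 6: out=0, reg = 0xFB3
clock 7: out=1, reg = 0xFD9
clock 8: out=1, reg = 0x7EC
clock 9: out=0, reg = 0x3F6

010110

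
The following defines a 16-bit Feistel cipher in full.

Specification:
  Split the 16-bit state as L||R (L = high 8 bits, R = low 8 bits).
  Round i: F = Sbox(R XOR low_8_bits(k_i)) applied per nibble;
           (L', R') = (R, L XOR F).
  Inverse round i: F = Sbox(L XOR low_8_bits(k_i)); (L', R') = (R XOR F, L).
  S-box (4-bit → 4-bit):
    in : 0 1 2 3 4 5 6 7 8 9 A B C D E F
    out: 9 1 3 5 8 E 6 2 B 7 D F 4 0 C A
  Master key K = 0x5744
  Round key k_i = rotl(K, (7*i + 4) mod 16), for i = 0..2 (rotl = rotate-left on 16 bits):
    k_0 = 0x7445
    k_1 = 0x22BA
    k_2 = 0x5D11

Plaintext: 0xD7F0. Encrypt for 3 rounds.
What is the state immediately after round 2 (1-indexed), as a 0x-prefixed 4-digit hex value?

0x2985

s_0 = plaintext = 0xD7F0
s_1 = Round(s_0, k_0) = 0xF029
s_2 = Round(s_1, k_1) = 0x2985
s_3 = Round(s_2, k_2) = 0x8551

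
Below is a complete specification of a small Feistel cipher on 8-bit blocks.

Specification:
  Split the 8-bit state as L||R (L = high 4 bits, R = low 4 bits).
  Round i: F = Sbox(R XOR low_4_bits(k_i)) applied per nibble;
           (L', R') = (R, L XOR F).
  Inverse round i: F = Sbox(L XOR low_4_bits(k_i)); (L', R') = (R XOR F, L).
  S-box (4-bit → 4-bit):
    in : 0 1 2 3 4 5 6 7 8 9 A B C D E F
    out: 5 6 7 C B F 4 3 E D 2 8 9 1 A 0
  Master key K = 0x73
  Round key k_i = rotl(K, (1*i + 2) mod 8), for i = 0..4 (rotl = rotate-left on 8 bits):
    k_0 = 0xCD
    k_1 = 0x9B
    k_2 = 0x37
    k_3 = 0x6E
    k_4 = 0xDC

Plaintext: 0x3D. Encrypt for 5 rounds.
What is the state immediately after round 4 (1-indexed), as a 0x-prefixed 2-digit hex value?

0xE9

s_0 = plaintext = 0x3D
s_1 = Round(s_0, k_0) = 0xD6
s_2 = Round(s_1, k_1) = 0x6C
s_3 = Round(s_2, k_2) = 0xCE
s_4 = Round(s_3, k_3) = 0xE9
s_5 = Round(s_4, k_4) = 0x91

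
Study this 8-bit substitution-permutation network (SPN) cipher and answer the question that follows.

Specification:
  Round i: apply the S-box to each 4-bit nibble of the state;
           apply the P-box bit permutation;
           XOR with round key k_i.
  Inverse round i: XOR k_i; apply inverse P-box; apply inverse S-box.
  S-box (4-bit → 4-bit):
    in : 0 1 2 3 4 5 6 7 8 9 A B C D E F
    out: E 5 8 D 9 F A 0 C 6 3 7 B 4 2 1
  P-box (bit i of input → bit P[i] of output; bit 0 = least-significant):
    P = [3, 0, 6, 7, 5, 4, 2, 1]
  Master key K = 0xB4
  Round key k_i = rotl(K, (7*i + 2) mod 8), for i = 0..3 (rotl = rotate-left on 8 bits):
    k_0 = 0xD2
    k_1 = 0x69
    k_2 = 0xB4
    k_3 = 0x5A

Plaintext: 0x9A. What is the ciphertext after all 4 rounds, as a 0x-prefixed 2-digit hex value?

0x71

s_0 = plaintext = 0x9A
s_1 = Round(s_0, k_0) = 0xCF
s_2 = Round(s_1, k_1) = 0x53
s_3 = Round(s_2, k_2) = 0x4A
s_4 = Round(s_3, k_3) = 0x71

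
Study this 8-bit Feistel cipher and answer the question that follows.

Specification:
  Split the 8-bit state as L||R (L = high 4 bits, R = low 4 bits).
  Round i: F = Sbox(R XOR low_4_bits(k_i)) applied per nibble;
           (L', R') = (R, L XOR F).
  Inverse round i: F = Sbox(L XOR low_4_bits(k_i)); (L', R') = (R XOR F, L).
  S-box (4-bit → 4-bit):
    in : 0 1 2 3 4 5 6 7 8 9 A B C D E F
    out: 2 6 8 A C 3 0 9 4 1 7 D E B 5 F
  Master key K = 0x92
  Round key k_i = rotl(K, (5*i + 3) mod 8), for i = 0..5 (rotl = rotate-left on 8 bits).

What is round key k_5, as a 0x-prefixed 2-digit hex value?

0x29

K = 0x92
k_0 = rotl(K, (5*0+3) mod 8) = rotl(K, 3) = 0x94
k_1 = rotl(K, (5*1+3) mod 8) = rotl(K, 0) = 0x92
k_2 = rotl(K, (5*2+3) mod 8) = rotl(K, 5) = 0x52
k_3 = rotl(K, (5*3+3) mod 8) = rotl(K, 2) = 0x4A
k_4 = rotl(K, (5*4+3) mod 8) = rotl(K, 7) = 0x49
k_5 = rotl(K, (5*5+3) mod 8) = rotl(K, 4) = 0x29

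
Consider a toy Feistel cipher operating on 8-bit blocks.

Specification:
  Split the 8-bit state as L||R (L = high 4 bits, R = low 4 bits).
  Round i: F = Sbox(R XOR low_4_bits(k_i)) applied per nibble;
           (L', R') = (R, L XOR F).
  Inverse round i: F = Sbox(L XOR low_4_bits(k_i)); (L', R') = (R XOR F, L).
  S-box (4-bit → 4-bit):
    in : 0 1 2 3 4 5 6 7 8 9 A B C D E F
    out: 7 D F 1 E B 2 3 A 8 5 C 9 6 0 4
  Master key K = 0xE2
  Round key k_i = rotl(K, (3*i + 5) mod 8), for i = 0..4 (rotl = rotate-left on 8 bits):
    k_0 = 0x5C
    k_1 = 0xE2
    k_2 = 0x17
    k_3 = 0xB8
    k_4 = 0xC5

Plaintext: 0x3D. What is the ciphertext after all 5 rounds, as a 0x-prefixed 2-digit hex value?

0x70

s_0 = plaintext = 0x3D
s_1 = Round(s_0, k_0) = 0xDE
s_2 = Round(s_1, k_1) = 0xE4
s_3 = Round(s_2, k_2) = 0x4F
s_4 = Round(s_3, k_3) = 0xF7
s_5 = Round(s_4, k_4) = 0x70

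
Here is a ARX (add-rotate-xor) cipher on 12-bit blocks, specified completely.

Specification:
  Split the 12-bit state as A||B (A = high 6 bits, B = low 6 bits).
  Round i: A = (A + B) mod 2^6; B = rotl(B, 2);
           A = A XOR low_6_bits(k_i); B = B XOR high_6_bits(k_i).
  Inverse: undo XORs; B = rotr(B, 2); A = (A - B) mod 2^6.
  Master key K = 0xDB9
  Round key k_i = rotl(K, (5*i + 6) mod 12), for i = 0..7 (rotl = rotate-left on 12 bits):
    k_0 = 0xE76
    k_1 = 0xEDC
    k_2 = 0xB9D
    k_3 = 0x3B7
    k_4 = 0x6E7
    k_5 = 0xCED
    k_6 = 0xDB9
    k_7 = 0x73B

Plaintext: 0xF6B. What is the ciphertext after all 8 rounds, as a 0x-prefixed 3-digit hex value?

s_0 = plaintext = 0xF6B
s_1 = Round(s_0, k_0) = 0x797
s_2 = Round(s_1, k_1) = 0xA66
s_3 = Round(s_2, k_2) = 0x4B4
s_4 = Round(s_3, k_3) = 0xC5D
s_5 = Round(s_4, k_4) = 0xA6E
s_6 = Round(s_5, k_5) = 0xE89
s_7 = Round(s_6, k_6) = 0xE92
s_8 = Round(s_7, k_7) = 0xDD5

0xDD5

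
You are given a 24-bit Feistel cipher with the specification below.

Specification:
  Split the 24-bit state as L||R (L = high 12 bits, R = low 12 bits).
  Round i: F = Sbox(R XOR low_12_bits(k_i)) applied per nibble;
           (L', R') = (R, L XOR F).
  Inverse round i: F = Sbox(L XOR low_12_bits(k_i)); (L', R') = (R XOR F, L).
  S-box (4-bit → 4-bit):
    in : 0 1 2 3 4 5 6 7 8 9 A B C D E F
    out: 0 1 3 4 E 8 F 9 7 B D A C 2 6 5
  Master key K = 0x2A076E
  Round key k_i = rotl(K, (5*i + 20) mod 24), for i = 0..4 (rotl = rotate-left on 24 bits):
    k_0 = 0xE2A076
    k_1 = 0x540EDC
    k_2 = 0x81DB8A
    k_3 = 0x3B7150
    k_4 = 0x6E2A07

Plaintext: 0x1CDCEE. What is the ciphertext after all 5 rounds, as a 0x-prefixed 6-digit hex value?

s_0 = plaintext = 0x1CDCEE
s_1 = Round(s_0, k_0) = 0xCEED7A
s_2 = Round(s_1, k_1) = 0xD7A831
s_3 = Round(s_2, k_2) = 0x8319D0
s_4 = Round(s_3, k_3) = 0x9D0F41
s_5 = Round(s_4, k_4) = 0xF4113F

0xF4113F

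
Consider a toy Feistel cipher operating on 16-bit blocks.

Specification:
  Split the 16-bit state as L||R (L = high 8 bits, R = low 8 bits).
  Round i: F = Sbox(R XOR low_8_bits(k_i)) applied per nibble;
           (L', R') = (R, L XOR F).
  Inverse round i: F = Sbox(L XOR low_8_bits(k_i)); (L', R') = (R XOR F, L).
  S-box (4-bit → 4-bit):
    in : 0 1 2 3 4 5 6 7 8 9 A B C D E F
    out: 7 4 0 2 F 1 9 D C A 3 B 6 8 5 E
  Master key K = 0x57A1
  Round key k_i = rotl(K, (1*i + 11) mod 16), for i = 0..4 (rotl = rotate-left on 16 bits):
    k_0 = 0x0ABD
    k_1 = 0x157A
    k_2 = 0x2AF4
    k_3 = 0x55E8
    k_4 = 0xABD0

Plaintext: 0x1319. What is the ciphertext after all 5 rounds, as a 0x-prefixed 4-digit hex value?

0x0B48

s_0 = plaintext = 0x1319
s_1 = Round(s_0, k_0) = 0x192C
s_2 = Round(s_1, k_1) = 0x2C00
s_3 = Round(s_2, k_2) = 0x00C3
s_4 = Round(s_3, k_3) = 0xC30B
s_5 = Round(s_4, k_4) = 0x0B48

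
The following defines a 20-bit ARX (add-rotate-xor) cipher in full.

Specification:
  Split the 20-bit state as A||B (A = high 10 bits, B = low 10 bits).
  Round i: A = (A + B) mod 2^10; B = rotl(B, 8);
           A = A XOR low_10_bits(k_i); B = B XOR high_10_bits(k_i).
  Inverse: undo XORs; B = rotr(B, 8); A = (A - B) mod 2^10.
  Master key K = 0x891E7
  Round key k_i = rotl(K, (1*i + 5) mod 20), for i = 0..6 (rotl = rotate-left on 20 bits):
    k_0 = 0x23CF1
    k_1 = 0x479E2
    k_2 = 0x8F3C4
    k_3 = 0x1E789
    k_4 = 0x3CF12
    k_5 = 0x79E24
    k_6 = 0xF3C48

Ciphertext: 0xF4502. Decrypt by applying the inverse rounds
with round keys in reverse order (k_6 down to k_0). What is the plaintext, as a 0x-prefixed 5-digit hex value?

0x42E50

s_0 = ciphertext = 0xF4502
s_1 = InvRound(s_0, k_6) = 0x18F36
s_2 = InvRound(s_1, k_5) = 0xC0746
s_3 = InvRound(s_2, k_4) = 0x4F2D7
s_4 = InvRound(s_3, k_3) = 0xFEEBA
s_5 = InvRound(s_4, k_2) = 0x89E18
s_6 = InvRound(s_5, k_1) = 0xEA81B
s_7 = InvRound(s_6, k_0) = 0x42E50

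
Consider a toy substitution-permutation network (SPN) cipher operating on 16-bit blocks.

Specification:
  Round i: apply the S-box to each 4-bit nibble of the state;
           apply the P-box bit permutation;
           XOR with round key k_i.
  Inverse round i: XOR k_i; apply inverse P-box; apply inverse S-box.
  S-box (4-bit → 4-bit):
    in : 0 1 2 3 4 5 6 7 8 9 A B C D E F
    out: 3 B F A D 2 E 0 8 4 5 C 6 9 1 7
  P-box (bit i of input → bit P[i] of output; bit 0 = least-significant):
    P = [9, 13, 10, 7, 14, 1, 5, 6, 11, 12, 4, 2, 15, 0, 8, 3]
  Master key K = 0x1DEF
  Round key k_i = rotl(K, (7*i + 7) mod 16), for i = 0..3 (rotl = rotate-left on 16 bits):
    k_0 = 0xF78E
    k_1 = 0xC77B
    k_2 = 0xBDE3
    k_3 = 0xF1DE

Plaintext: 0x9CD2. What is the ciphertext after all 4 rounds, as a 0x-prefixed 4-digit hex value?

s_0 = plaintext = 0x9CD2
s_1 = Round(s_0, k_0) = 0x805E
s_2 = Round(s_1, k_1) = 0xDD71
s_3 = Round(s_2, k_2) = 0x176F
s_4 = Round(s_3, k_3) = 0x57B5

0x57B5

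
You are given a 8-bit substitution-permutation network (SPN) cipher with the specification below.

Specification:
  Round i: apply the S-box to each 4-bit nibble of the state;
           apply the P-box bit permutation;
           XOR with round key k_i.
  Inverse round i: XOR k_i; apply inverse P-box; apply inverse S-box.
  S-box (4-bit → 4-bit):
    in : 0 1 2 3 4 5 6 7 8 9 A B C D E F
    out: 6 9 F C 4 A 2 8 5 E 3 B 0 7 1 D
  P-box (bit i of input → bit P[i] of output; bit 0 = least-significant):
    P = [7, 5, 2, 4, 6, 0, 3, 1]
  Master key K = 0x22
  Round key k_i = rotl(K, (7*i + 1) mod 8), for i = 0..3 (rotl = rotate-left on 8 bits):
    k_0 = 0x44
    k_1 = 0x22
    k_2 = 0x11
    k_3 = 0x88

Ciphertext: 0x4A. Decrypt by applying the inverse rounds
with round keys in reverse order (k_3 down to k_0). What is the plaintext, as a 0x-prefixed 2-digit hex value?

0x79

s_0 = ciphertext = 0x4A
s_1 = InvRound(s_0, k_3) = 0x1E
s_2 = InvRound(s_1, k_2) = 0x94
s_3 = InvRound(s_2, k_1) = 0x72
s_4 = InvRound(s_3, k_0) = 0x79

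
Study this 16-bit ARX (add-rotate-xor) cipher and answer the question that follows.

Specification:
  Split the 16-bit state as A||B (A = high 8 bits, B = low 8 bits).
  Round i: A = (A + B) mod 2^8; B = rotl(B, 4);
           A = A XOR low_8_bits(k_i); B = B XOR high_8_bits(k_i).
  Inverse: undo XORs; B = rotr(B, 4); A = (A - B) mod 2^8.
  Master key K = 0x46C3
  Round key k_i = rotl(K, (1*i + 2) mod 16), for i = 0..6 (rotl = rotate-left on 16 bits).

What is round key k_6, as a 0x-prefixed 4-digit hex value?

K = 0x46C3
k_0 = rotl(K, (1*0+2) mod 16) = rotl(K, 2) = 0x1B0D
k_1 = rotl(K, (1*1+2) mod 16) = rotl(K, 3) = 0x361A
k_2 = rotl(K, (1*2+2) mod 16) = rotl(K, 4) = 0x6C34
k_3 = rotl(K, (1*3+2) mod 16) = rotl(K, 5) = 0xD868
k_4 = rotl(K, (1*4+2) mod 16) = rotl(K, 6) = 0xB0D1
k_5 = rotl(K, (1*5+2) mod 16) = rotl(K, 7) = 0x61A3
k_6 = rotl(K, (1*6+2) mod 16) = rotl(K, 8) = 0xC346

0xC346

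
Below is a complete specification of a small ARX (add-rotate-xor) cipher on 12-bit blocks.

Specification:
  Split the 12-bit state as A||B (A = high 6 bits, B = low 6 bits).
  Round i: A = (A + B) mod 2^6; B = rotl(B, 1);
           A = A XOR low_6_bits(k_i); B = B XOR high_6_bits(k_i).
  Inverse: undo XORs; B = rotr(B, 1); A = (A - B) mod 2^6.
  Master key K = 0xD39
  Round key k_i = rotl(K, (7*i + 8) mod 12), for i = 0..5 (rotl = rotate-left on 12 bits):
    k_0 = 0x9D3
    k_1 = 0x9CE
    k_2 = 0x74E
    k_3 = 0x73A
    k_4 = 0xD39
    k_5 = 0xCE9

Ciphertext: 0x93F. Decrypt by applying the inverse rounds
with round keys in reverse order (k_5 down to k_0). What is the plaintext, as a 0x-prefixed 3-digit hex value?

s_0 = ciphertext = 0x93F
s_1 = InvRound(s_0, k_5) = 0x1C6
s_2 = InvRound(s_1, k_4) = 0x959
s_3 = InvRound(s_2, k_3) = 0xF62
s_4 = InvRound(s_3, k_2) = 0xD3F
s_5 = InvRound(s_4, k_1) = 0xB8C
s_6 = InvRound(s_5, k_0) = 0x235

0x235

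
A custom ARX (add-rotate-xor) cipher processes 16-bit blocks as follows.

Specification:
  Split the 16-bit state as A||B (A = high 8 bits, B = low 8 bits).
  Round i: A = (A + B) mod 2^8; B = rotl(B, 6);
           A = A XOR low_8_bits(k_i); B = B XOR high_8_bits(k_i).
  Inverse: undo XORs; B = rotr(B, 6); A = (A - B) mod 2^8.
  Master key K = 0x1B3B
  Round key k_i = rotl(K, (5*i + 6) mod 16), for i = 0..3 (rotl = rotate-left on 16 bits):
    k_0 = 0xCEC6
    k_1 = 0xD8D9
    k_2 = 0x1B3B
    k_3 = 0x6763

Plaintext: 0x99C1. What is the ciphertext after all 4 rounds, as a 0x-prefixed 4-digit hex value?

0xE4D6

s_0 = plaintext = 0x99C1
s_1 = Round(s_0, k_0) = 0x9CBE
s_2 = Round(s_1, k_1) = 0x8377
s_3 = Round(s_2, k_2) = 0xC1C6
s_4 = Round(s_3, k_3) = 0xE4D6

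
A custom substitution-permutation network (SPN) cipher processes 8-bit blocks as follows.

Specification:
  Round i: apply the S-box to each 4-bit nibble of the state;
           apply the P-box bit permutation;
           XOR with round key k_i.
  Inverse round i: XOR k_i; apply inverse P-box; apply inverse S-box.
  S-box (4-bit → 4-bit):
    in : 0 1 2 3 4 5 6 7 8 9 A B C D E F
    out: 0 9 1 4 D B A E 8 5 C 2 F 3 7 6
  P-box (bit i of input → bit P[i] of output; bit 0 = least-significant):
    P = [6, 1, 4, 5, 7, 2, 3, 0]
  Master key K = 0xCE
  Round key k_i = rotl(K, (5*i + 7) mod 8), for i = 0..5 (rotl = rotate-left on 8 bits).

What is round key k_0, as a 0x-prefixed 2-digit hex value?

K = 0xCE
k_0 = rotl(K, (5*0+7) mod 8) = rotl(K, 7) = 0x67

0x67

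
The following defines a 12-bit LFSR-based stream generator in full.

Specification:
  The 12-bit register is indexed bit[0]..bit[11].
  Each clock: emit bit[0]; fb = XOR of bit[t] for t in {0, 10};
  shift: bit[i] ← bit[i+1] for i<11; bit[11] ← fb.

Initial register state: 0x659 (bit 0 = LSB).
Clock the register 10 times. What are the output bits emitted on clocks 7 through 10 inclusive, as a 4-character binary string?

1001

reg_0 = 0x659
clock 1: out=1, reg = 0x32C
clock 2: out=0, reg = 0x196
clock 3: out=0, reg = 0x0CB
clock 4: out=1, reg = 0x865
clock 5: out=1, reg = 0xC32
clock 6: out=0, reg = 0xE19
clock 7: out=1, reg = 0x70C
clock 8: out=0, reg = 0xB86
clock 9: out=0, reg = 0x5C3
clock 10: out=1, reg = 0x2E1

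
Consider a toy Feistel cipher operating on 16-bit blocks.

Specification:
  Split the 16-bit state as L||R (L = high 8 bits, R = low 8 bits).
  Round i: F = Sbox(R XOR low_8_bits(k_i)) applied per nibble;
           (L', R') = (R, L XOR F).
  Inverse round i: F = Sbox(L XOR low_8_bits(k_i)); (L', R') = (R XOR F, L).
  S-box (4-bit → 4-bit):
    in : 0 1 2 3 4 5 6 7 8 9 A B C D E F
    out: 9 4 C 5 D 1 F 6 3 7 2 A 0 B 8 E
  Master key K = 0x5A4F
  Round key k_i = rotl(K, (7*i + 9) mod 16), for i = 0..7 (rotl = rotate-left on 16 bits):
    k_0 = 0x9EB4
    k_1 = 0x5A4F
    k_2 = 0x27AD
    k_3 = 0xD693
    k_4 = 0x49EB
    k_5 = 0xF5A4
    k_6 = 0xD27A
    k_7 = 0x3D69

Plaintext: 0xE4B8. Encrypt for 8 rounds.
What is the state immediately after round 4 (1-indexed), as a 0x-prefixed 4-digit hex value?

0xAAB5

s_0 = plaintext = 0xE4B8
s_1 = Round(s_0, k_0) = 0xB874
s_2 = Round(s_1, k_1) = 0x74E2
s_3 = Round(s_2, k_2) = 0xE2AA
s_4 = Round(s_3, k_3) = 0xAAB5
s_5 = Round(s_4, k_4) = 0xB5B2
s_6 = Round(s_5, k_5) = 0xB2FA
s_7 = Round(s_6, k_6) = 0xFA8B
s_8 = Round(s_7, k_7) = 0x8B76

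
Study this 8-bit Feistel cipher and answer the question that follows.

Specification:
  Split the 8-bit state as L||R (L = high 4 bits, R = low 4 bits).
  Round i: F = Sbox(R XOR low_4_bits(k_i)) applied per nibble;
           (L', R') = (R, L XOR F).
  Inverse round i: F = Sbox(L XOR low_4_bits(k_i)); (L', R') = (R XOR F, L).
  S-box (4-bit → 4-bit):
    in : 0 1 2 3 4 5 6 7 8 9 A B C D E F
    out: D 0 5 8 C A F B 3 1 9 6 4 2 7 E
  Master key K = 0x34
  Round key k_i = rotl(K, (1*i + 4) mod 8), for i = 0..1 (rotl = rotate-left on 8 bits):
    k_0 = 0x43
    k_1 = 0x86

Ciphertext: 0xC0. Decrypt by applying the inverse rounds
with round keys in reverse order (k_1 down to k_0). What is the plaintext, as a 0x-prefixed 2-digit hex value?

0x59

s_0 = ciphertext = 0xC0
s_1 = InvRound(s_0, k_1) = 0x9C
s_2 = InvRound(s_1, k_0) = 0x59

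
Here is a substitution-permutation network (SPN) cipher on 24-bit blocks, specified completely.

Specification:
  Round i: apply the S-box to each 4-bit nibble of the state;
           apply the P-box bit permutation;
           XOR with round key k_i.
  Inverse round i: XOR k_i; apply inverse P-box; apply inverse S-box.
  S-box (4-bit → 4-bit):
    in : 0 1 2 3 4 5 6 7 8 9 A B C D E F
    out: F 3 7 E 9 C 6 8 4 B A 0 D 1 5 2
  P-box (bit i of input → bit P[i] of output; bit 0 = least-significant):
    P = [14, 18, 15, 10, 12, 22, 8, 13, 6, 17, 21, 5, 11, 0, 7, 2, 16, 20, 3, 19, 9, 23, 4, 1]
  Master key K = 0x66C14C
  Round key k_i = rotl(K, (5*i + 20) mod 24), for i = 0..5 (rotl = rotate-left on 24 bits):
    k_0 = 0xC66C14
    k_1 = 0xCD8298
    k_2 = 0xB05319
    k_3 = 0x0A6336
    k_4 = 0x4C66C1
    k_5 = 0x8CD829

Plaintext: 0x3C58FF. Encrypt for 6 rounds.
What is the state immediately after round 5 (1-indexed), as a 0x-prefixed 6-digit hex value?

0x8DCB14

s_0 = plaintext = 0x3C58FF
s_1 = Round(s_0, k_0) = 0x2B6C8A
s_2 = Round(s_1, k_1) = 0x698569
s_3 = Round(s_2, k_2) = 0x4D16A9
s_4 = Round(s_3, k_3) = 0x6D0D35
s_5 = Round(s_4, k_4) = 0x8DCB14
s_6 = Round(s_5, k_5) = 0xCD84BD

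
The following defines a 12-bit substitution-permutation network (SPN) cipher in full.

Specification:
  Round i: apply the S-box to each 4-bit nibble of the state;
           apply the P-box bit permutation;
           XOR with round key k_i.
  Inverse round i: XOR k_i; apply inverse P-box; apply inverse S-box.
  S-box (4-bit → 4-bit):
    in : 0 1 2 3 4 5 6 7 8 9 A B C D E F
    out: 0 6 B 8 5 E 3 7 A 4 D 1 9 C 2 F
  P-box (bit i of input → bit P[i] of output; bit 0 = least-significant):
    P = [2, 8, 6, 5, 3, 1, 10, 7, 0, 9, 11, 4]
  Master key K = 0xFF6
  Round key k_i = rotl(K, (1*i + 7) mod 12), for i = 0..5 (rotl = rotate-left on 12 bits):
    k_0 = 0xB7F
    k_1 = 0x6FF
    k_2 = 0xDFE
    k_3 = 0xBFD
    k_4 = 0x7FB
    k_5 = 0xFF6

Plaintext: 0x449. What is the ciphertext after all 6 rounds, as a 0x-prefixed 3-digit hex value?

0x886

s_0 = plaintext = 0x449
s_1 = Round(s_0, k_0) = 0x736
s_2 = Round(s_1, k_1) = 0xD7A
s_3 = Round(s_2, k_2) = 0x180
s_4 = Round(s_3, k_3) = 0x17F
s_5 = Round(s_4, k_4) = 0x895
s_6 = Round(s_5, k_5) = 0x886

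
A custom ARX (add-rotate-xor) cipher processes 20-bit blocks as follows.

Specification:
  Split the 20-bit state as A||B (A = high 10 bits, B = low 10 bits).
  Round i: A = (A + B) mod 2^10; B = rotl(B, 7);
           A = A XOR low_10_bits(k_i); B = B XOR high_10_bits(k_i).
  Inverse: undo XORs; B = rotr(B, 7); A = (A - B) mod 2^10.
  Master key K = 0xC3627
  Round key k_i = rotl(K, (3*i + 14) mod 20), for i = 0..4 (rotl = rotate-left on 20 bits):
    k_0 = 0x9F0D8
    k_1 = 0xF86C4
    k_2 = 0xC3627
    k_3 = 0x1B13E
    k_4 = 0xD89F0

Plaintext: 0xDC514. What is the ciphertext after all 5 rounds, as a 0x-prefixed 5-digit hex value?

s_0 = plaintext = 0xDC514
s_1 = Round(s_0, k_0) = 0x1745E
s_2 = Round(s_1, k_1) = 0x9FCEA
s_3 = Round(s_2, k_2) = 0x53A10
s_4 = Round(s_3, k_3) = 0x9802E
s_5 = Round(s_4, k_4) = 0xDF867

0xDF867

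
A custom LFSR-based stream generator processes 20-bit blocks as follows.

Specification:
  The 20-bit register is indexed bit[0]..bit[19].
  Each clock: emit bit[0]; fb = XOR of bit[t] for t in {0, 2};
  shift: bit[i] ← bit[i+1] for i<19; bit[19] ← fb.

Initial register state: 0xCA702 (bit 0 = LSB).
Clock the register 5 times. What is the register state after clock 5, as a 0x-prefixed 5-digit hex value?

reg_0 = 0xCA702
clock 1: out=0, reg = 0x65381
clock 2: out=1, reg = 0xB29C0
clock 3: out=0, reg = 0x594E0
clock 4: out=0, reg = 0x2CA70
clock 5: out=0, reg = 0x16538

0x16538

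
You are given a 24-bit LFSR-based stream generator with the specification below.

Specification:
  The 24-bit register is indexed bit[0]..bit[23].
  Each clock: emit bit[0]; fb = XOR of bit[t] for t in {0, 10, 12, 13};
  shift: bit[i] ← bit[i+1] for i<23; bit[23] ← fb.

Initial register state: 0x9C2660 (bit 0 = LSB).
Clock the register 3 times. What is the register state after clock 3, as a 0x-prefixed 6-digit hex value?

reg_0 = 0x9C2660
clock 1: out=0, reg = 0x4E1330
clock 2: out=0, reg = 0xA70998
clock 3: out=0, reg = 0x5384CC

0x5384CC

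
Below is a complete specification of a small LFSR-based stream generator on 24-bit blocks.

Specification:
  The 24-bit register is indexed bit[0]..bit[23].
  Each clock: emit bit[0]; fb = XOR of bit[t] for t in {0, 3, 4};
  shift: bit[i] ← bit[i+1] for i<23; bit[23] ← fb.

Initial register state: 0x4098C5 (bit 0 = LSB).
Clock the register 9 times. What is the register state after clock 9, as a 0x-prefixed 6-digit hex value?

0x28A04C

reg_0 = 0x4098C5
clock 1: out=1, reg = 0xA04C62
clock 2: out=0, reg = 0x502631
clock 3: out=1, reg = 0x281318
clock 4: out=0, reg = 0x14098C
clock 5: out=0, reg = 0x8A04C6
clock 6: out=0, reg = 0x450263
clock 7: out=1, reg = 0xA28131
clock 8: out=1, reg = 0x514098
clock 9: out=0, reg = 0x28A04C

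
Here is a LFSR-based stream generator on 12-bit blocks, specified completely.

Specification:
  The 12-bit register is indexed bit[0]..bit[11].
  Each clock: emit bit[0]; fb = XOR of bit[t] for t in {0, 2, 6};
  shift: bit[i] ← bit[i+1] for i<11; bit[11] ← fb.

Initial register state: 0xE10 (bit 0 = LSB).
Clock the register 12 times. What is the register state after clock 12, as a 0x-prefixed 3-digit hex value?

0x6AC

reg_0 = 0xE10
clock 1: out=0, reg = 0x708
clock 2: out=0, reg = 0x384
clock 3: out=0, reg = 0x9C2
clock 4: out=0, reg = 0xCE1
clock 5: out=1, reg = 0x670
clock 6: out=0, reg = 0xB38
clock 7: out=0, reg = 0x59C
clock 8: out=0, reg = 0xACE
clock 9: out=0, reg = 0x567
clock 10: out=1, reg = 0xAB3
clock 11: out=1, reg = 0xD59
clock 12: out=1, reg = 0x6AC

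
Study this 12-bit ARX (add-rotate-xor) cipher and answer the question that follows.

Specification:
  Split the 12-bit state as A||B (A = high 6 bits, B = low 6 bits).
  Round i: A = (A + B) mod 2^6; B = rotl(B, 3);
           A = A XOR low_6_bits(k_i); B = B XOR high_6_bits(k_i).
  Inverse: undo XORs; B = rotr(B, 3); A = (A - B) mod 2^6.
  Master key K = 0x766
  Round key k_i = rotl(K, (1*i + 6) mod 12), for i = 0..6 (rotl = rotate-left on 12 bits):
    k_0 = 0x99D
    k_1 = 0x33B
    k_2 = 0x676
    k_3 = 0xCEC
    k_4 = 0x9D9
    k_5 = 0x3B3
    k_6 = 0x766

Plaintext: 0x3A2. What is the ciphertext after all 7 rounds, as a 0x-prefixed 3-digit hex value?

s_0 = plaintext = 0x3A2
s_1 = Round(s_0, k_0) = 0xB72
s_2 = Round(s_1, k_1) = 0x91A
s_3 = Round(s_2, k_2) = 0x20A
s_4 = Round(s_3, k_3) = 0xFA2
s_5 = Round(s_4, k_4) = 0xE73
s_6 = Round(s_5, k_5) = 0x7D0
s_7 = Round(s_6, k_6) = 0x25F

0x25F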